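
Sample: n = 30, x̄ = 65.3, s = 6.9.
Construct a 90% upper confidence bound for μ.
μ ≤ 66.95

Upper bound (one-sided):
t* = 1.311 (one-sided for 90%)
Upper bound = x̄ + t* · s/√n = 65.3 + 1.311 · 6.9/√30 = 66.95

We are 90% confident that μ ≤ 66.95.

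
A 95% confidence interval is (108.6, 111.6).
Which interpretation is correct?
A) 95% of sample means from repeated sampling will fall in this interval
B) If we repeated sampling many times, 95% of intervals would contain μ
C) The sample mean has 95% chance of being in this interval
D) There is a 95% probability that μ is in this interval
B

A) Wrong — coverage applies to intervals containing μ, not to future x̄ values.
B) Correct — this is the frequentist long-run coverage interpretation.
C) Wrong — x̄ is observed and sits in the interval by construction.
D) Wrong — μ is fixed; the randomness lives in the interval, not in μ.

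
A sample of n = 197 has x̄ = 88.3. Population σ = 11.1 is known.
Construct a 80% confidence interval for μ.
(87.29, 89.31)

z-interval (σ known):
z* = 1.282 for 80% confidence

Margin of error = z* · σ/√n = 1.282 · 11.1/√197 = 1.01

CI: (88.3 - 1.01, 88.3 + 1.01) = (87.29, 89.31)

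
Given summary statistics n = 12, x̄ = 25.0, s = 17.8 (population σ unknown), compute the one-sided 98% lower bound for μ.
μ ≥ 13.04

Lower bound (one-sided):
t* = 2.328 (one-sided for 98%)
Lower bound = x̄ - t* · s/√n = 25.0 - 2.328 · 17.8/√12 = 13.04

We are 98% confident that μ ≥ 13.04.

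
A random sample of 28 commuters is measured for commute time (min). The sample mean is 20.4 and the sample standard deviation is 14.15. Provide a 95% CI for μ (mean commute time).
(14.91, 25.89)

t-interval (σ unknown):
df = n - 1 = 27
t* = 2.052 for 95% confidence

Margin of error = t* · s/√n = 2.052 · 14.15/√28 = 5.49

CI: (14.91, 25.89)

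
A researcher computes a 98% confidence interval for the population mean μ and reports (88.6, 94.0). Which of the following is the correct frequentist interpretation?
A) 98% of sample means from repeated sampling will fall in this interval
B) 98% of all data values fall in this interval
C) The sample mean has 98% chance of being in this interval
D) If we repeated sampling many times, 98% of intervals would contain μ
D

A) Wrong — coverage applies to intervals containing μ, not to future x̄ values.
B) Wrong — a CI is about the parameter μ, not individual data values.
C) Wrong — x̄ is observed and sits in the interval by construction.
D) Correct — this is the frequentist long-run coverage interpretation.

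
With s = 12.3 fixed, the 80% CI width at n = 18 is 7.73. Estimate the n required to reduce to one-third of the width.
n ≈ 162

CI width ∝ 1/√n
To reduce width by factor 3, need √n to grow by 3 → need 3² = 9 times as many samples.

Current: n = 18, width = 7.73
New: n = 162, width ≈ 2.49

Width reduced by factor of 7.73/2.49 = 3.10.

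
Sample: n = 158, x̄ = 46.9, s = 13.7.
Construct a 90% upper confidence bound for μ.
μ ≤ 48.30

Upper bound (one-sided):
t* = 1.287 (one-sided for 90%)
Upper bound = x̄ + t* · s/√n = 46.9 + 1.287 · 13.7/√158 = 48.30

We are 90% confident that μ ≤ 48.30.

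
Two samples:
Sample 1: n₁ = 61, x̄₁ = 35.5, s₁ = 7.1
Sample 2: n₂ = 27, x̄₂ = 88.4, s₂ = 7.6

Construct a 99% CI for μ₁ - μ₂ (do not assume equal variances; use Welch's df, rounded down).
(-57.53, -48.27)

Difference: x̄₁ - x̄₂ = -52.90
SE = √(s₁²/n₁ + s₂²/n₂) = √(7.1²/61 + 7.6²/27) = 1.7221
df = 46.93 → 46 (Welch–Satterthwaite, rounded down)
t* = 2.687

CI: -52.90 ± 2.687 · 1.7221 = -52.90 ± 4.63 = (-57.53, -48.27)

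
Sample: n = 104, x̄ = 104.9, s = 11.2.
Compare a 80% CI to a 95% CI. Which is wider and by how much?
95% CI is wider by 1.53

df = 103
80% CI: t* = 1.290, (103.48, 106.32), width = 2 · t* · s/√n = 2.83
95% CI: t* = 1.983, (102.72, 107.08), width = 2 · t* · s/√n = 4.36

The 95% CI is wider by 4.36 - 2.83 = 1.53.
Higher confidence requires a wider interval.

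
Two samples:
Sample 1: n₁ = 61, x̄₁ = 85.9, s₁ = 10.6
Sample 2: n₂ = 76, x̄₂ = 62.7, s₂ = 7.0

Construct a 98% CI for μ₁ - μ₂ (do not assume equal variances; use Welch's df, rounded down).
(19.47, 26.93)

Difference: x̄₁ - x̄₂ = 23.20
SE = √(s₁²/n₁ + s₂²/n₂) = √(10.6²/61 + 7.0²/76) = 1.5769
df = 99.59 → 99 (Welch–Satterthwaite, rounded down)
t* = 2.365

CI: 23.20 ± 2.365 · 1.5769 = 23.20 ± 3.73 = (19.47, 26.93)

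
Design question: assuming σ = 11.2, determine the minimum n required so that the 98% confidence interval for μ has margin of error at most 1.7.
n ≥ 235

For margin E ≤ 1.7:
n ≥ (z* · σ / E)²
n ≥ (2.326 · 11.2 / 1.7)²
n ≥ 234.83

Minimum n = 235 (rounding up)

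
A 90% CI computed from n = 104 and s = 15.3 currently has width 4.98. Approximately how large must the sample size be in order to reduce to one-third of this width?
n ≈ 936

CI width ∝ 1/√n
To reduce width by factor 3, need √n to grow by 3 → need 3² = 9 times as many samples.

Current: n = 104, width = 4.98
New: n = 936, width ≈ 1.65

Width reduced by factor of 4.98/1.65 = 3.02.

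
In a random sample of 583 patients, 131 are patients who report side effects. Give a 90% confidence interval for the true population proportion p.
(0.196, 0.253)

Proportion CI:
p̂ = 131/583 = 0.22470
SE = √(p̂(1-p̂)/n) = √(0.22470 · 0.77530 / 583) = 0.01729

z* = 1.645
Margin = z* · SE = 1.645 · 0.01729 = 0.0284

CI: 0.22470 ± 0.0284 = (0.196, 0.253)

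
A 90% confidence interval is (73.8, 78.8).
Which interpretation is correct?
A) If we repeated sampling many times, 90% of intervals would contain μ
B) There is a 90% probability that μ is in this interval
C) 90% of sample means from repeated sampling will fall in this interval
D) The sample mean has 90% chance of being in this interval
A

A) Correct — this is the frequentist long-run coverage interpretation.
B) Wrong — μ is fixed; the randomness lives in the interval, not in μ.
C) Wrong — coverage applies to intervals containing μ, not to future x̄ values.
D) Wrong — x̄ is observed and sits in the interval by construction.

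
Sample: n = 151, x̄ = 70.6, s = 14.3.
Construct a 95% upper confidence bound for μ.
μ ≤ 72.53

Upper bound (one-sided):
t* = 1.655 (one-sided for 95%)
Upper bound = x̄ + t* · s/√n = 70.6 + 1.655 · 14.3/√151 = 72.53

We are 95% confident that μ ≤ 72.53.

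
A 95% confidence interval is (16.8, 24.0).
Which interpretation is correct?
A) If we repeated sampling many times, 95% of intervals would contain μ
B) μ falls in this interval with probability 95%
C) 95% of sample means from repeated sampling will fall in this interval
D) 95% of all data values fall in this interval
A

A) Correct — this is the frequentist long-run coverage interpretation.
B) Wrong — μ is fixed; the randomness lives in the interval, not in μ.
C) Wrong — coverage applies to intervals containing μ, not to future x̄ values.
D) Wrong — a CI is about the parameter μ, not individual data values.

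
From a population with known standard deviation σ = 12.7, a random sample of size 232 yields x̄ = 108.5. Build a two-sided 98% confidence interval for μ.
(106.56, 110.44)

z-interval (σ known):
z* = 2.326 for 98% confidence

Margin of error = z* · σ/√n = 2.326 · 12.7/√232 = 1.94

CI: (108.5 - 1.94, 108.5 + 1.94) = (106.56, 110.44)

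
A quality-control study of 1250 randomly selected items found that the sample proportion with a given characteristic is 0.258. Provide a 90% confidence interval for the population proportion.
(0.238, 0.278)

Proportion CI:
SE = √(p̂(1-p̂)/n) = √(0.258 · 0.742 / 1250) = 0.01238

z* = 1.645
Margin = z* · SE = 1.645 · 0.01238 = 0.0204

CI: 0.258 ± 0.0204 = (0.238, 0.278)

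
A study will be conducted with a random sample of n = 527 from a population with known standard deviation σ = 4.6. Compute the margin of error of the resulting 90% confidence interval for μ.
Margin of error = 0.33

Margin of error = z* · σ/√n
= 1.645 · 4.6/√527
= 1.645 · 4.6/22.9565
= 0.33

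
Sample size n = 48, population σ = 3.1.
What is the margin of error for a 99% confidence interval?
Margin of error = 1.15

Margin of error = z* · σ/√n
= 2.576 · 3.1/√48
= 2.576 · 3.1/6.9282
= 1.15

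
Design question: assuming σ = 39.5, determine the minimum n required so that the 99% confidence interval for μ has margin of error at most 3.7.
n ≥ 757

For margin E ≤ 3.7:
n ≥ (z* · σ / E)²
n ≥ (2.576 · 39.5 / 3.7)²
n ≥ 756.28

Minimum n = 757 (rounding up)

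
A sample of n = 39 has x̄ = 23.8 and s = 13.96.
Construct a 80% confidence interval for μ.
(20.89, 26.71)

t-interval (σ unknown):
df = n - 1 = 38
t* = 1.304 for 80% confidence

Margin of error = t* · s/√n = 1.304 · 13.96/√39 = 2.91

CI: (20.89, 26.71)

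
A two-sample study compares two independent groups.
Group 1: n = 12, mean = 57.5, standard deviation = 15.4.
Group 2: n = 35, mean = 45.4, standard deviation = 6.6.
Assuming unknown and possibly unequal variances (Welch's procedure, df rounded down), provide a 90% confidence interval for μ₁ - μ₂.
(3.93, 20.27)

Difference: x̄₁ - x̄₂ = 12.10
SE = √(s₁²/n₁ + s₂²/n₂) = √(15.4²/12 + 6.6²/35) = 4.5834
df = 12.41 → 12 (Welch–Satterthwaite, rounded down)
t* = 1.782

CI: 12.10 ± 1.782 · 4.5834 = 12.10 ± 8.17 = (3.93, 20.27)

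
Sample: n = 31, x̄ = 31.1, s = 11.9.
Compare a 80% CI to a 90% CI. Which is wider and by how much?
90% CI is wider by 1.65

df = 30
80% CI: t* = 1.310, (28.30, 33.90), width = 2 · t* · s/√n = 5.60
90% CI: t* = 1.697, (27.47, 34.73), width = 2 · t* · s/√n = 7.25

The 90% CI is wider by 7.25 - 5.60 = 1.65.
Higher confidence requires a wider interval.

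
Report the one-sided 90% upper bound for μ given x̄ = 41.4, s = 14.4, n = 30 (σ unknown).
μ ≤ 44.85

Upper bound (one-sided):
t* = 1.311 (one-sided for 90%)
Upper bound = x̄ + t* · s/√n = 41.4 + 1.311 · 14.4/√30 = 44.85

We are 90% confident that μ ≤ 44.85.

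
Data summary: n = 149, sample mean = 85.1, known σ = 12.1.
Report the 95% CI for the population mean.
(83.16, 87.04)

z-interval (σ known):
z* = 1.960 for 95% confidence

Margin of error = z* · σ/√n = 1.960 · 12.1/√149 = 1.94

CI: (85.1 - 1.94, 85.1 + 1.94) = (83.16, 87.04)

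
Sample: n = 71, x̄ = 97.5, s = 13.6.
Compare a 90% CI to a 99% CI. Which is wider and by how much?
99% CI is wider by 3.17

df = 70
90% CI: t* = 1.667, (94.81, 100.19), width = 2 · t* · s/√n = 5.38
99% CI: t* = 2.648, (93.23, 101.77), width = 2 · t* · s/√n = 8.55

The 99% CI is wider by 8.55 - 5.38 = 3.17.
Higher confidence requires a wider interval.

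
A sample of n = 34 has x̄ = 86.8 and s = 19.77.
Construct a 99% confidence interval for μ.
(77.53, 96.07)

t-interval (σ unknown):
df = n - 1 = 33
t* = 2.733 for 99% confidence

Margin of error = t* · s/√n = 2.733 · 19.77/√34 = 9.27

CI: (77.53, 96.07)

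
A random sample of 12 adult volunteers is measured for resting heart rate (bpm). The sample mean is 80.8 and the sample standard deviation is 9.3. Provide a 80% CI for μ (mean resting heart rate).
(77.14, 84.46)

t-interval (σ unknown):
df = n - 1 = 11
t* = 1.363 for 80% confidence

Margin of error = t* · s/√n = 1.363 · 9.3/√12 = 3.66

CI: (77.14, 84.46)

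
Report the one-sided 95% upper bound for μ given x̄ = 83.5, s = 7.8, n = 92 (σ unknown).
μ ≤ 84.85

Upper bound (one-sided):
t* = 1.662 (one-sided for 95%)
Upper bound = x̄ + t* · s/√n = 83.5 + 1.662 · 7.8/√92 = 84.85

We are 95% confident that μ ≤ 84.85.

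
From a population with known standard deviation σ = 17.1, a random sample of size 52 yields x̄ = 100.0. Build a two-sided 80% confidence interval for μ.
(96.96, 103.04)

z-interval (σ known):
z* = 1.282 for 80% confidence

Margin of error = z* · σ/√n = 1.282 · 17.1/√52 = 3.04

CI: (100.0 - 3.04, 100.0 + 3.04) = (96.96, 103.04)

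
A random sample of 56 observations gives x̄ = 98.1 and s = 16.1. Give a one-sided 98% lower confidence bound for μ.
μ ≥ 93.57

Lower bound (one-sided):
t* = 2.104 (one-sided for 98%)
Lower bound = x̄ - t* · s/√n = 98.1 - 2.104 · 16.1/√56 = 93.57

We are 98% confident that μ ≥ 93.57.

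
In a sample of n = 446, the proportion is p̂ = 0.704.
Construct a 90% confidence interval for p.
(0.668, 0.740)

Proportion CI:
SE = √(p̂(1-p̂)/n) = √(0.704 · 0.296 / 446) = 0.02162

z* = 1.645
Margin = z* · SE = 1.645 · 0.02162 = 0.0356

CI: 0.704 ± 0.0356 = (0.668, 0.740)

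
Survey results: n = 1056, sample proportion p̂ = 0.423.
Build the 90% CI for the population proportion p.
(0.398, 0.448)

Proportion CI:
SE = √(p̂(1-p̂)/n) = √(0.423 · 0.577 / 1056) = 0.01520

z* = 1.645
Margin = z* · SE = 1.645 · 0.01520 = 0.0250

CI: 0.423 ± 0.0250 = (0.398, 0.448)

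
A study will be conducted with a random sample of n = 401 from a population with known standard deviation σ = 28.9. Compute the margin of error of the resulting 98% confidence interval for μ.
Margin of error = 3.36

Margin of error = z* · σ/√n
= 2.326 · 28.9/√401
= 2.326 · 28.9/20.0250
= 3.36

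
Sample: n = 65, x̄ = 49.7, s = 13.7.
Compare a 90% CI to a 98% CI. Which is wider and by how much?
98% CI is wider by 2.44

df = 64
90% CI: t* = 1.669, (46.86, 52.54), width = 2 · t* · s/√n = 5.67
98% CI: t* = 2.386, (45.65, 53.75), width = 2 · t* · s/√n = 8.11

The 98% CI is wider by 8.11 - 5.67 = 2.44.
Higher confidence requires a wider interval.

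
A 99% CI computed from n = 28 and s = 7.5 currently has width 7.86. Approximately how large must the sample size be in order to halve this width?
n ≈ 112

CI width ∝ 1/√n
To reduce width by factor 2, need √n to grow by 2 → need 2² = 4 times as many samples.

Current: n = 28, width = 7.86
New: n = 112, width ≈ 3.71

Width reduced by factor of 7.86/3.71 = 2.12.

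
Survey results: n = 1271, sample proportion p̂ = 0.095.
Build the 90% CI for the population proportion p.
(0.081, 0.109)

Proportion CI:
SE = √(p̂(1-p̂)/n) = √(0.095 · 0.905 / 1271) = 0.00822

z* = 1.645
Margin = z* · SE = 1.645 · 0.00822 = 0.0135

CI: 0.095 ± 0.0135 = (0.081, 0.109)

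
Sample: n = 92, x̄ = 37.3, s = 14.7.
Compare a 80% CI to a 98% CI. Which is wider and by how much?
98% CI is wider by 3.30

df = 91
80% CI: t* = 1.291, (35.32, 39.28), width = 2 · t* · s/√n = 3.96
98% CI: t* = 2.368, (33.67, 40.93), width = 2 · t* · s/√n = 7.26

The 98% CI is wider by 7.26 - 3.96 = 3.30.
Higher confidence requires a wider interval.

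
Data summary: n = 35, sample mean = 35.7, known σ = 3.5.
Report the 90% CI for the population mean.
(34.73, 36.67)

z-interval (σ known):
z* = 1.645 for 90% confidence

Margin of error = z* · σ/√n = 1.645 · 3.5/√35 = 0.97

CI: (35.7 - 0.97, 35.7 + 0.97) = (34.73, 36.67)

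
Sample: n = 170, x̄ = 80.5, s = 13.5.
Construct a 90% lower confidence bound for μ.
μ ≥ 79.17

Lower bound (one-sided):
t* = 1.287 (one-sided for 90%)
Lower bound = x̄ - t* · s/√n = 80.5 - 1.287 · 13.5/√170 = 79.17

We are 90% confident that μ ≥ 79.17.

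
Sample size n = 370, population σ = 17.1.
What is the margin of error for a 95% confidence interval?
Margin of error = 1.74

Margin of error = z* · σ/√n
= 1.960 · 17.1/√370
= 1.960 · 17.1/19.2354
= 1.74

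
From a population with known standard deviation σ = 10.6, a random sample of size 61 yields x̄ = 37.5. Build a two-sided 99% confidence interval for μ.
(34.00, 41.00)

z-interval (σ known):
z* = 2.576 for 99% confidence

Margin of error = z* · σ/√n = 2.576 · 10.6/√61 = 3.50

CI: (37.5 - 3.50, 37.5 + 3.50) = (34.00, 41.00)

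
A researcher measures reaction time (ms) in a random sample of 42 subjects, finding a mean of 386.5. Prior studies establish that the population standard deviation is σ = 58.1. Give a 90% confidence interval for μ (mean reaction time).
(371.75, 401.25)

z-interval (σ known):
z* = 1.645 for 90% confidence

Margin of error = z* · σ/√n = 1.645 · 58.1/√42 = 14.75

CI: (386.5 - 14.75, 386.5 + 14.75) = (371.75, 401.25)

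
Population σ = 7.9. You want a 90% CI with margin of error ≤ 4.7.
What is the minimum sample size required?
n ≥ 8

For margin E ≤ 4.7:
n ≥ (z* · σ / E)²
n ≥ (1.645 · 7.9 / 4.7)²
n ≥ 7.65

Minimum n = 8 (rounding up)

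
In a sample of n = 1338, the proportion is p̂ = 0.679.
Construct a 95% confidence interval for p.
(0.654, 0.704)

Proportion CI:
SE = √(p̂(1-p̂)/n) = √(0.679 · 0.321 / 1338) = 0.01276

z* = 1.960
Margin = z* · SE = 1.960 · 0.01276 = 0.0250

CI: 0.679 ± 0.0250 = (0.654, 0.704)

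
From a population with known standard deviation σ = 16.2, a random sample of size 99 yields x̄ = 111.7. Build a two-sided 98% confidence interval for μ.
(107.91, 115.49)

z-interval (σ known):
z* = 2.326 for 98% confidence

Margin of error = z* · σ/√n = 2.326 · 16.2/√99 = 3.79

CI: (111.7 - 3.79, 111.7 + 3.79) = (107.91, 115.49)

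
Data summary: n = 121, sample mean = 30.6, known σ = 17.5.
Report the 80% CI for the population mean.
(28.56, 32.64)

z-interval (σ known):
z* = 1.282 for 80% confidence

Margin of error = z* · σ/√n = 1.282 · 17.5/√121 = 2.04

CI: (30.6 - 2.04, 30.6 + 2.04) = (28.56, 32.64)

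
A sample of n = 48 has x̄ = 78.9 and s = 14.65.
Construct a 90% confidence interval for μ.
(75.35, 82.45)

t-interval (σ unknown):
df = n - 1 = 47
t* = 1.678 for 90% confidence

Margin of error = t* · s/√n = 1.678 · 14.65/√48 = 3.55

CI: (75.35, 82.45)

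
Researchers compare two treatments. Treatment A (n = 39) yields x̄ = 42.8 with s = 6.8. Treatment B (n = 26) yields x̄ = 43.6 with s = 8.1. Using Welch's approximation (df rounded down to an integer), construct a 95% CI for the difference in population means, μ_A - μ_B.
(-4.67, 3.07)

Difference: x̄₁ - x̄₂ = -0.80
SE = √(s₁²/n₁ + s₂²/n₂) = √(6.8²/39 + 8.1²/26) = 1.9259
df = 47.16 → 47 (Welch–Satterthwaite, rounded down)
t* = 2.012

CI: -0.80 ± 2.012 · 1.9259 = -0.80 ± 3.87 = (-4.67, 3.07)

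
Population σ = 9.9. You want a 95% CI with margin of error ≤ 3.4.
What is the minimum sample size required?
n ≥ 33

For margin E ≤ 3.4:
n ≥ (z* · σ / E)²
n ≥ (1.960 · 9.9 / 3.4)²
n ≥ 32.57

Minimum n = 33 (rounding up)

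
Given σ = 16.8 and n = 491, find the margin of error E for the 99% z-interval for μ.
Margin of error = 1.95

Margin of error = z* · σ/√n
= 2.576 · 16.8/√491
= 2.576 · 16.8/22.1585
= 1.95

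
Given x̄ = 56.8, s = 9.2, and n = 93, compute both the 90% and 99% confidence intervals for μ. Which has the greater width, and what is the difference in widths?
99% CI is wider by 1.85

df = 92
90% CI: t* = 1.662, (55.21, 58.39), width = 2 · t* · s/√n = 3.17
99% CI: t* = 2.630, (54.29, 59.31), width = 2 · t* · s/√n = 5.02

The 99% CI is wider by 5.02 - 3.17 = 1.85.
Higher confidence requires a wider interval.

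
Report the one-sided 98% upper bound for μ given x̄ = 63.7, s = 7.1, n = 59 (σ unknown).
μ ≤ 65.64

Upper bound (one-sided):
t* = 2.101 (one-sided for 98%)
Upper bound = x̄ + t* · s/√n = 63.7 + 2.101 · 7.1/√59 = 65.64

We are 98% confident that μ ≤ 65.64.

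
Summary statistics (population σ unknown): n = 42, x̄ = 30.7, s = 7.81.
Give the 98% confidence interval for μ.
(27.78, 33.62)

t-interval (σ unknown):
df = n - 1 = 41
t* = 2.421 for 98% confidence

Margin of error = t* · s/√n = 2.421 · 7.81/√42 = 2.92

CI: (27.78, 33.62)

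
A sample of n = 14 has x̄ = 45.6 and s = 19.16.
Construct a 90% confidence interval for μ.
(36.53, 54.67)

t-interval (σ unknown):
df = n - 1 = 13
t* = 1.771 for 90% confidence

Margin of error = t* · s/√n = 1.771 · 19.16/√14 = 9.07

CI: (36.53, 54.67)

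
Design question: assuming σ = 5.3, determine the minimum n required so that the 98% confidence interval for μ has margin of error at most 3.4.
n ≥ 14

For margin E ≤ 3.4:
n ≥ (z* · σ / E)²
n ≥ (2.326 · 5.3 / 3.4)²
n ≥ 13.15

Minimum n = 14 (rounding up)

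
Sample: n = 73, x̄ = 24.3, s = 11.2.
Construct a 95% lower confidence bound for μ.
μ ≥ 22.12

Lower bound (one-sided):
t* = 1.666 (one-sided for 95%)
Lower bound = x̄ - t* · s/√n = 24.3 - 1.666 · 11.2/√73 = 22.12

We are 95% confident that μ ≥ 22.12.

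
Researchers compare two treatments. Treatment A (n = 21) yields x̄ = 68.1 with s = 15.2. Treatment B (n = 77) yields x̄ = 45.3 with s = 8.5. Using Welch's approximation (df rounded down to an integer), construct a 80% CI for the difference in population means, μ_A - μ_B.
(18.24, 27.36)

Difference: x̄₁ - x̄₂ = 22.80
SE = √(s₁²/n₁ + s₂²/n₂) = √(15.2²/21 + 8.5²/77) = 3.4555
df = 23.51 → 23 (Welch–Satterthwaite, rounded down)
t* = 1.319

CI: 22.80 ± 1.319 · 3.4555 = 22.80 ± 4.56 = (18.24, 27.36)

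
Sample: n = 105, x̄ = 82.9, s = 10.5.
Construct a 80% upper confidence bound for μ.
μ ≤ 83.77

Upper bound (one-sided):
t* = 0.845 (one-sided for 80%)
Upper bound = x̄ + t* · s/√n = 82.9 + 0.845 · 10.5/√105 = 83.77

We are 80% confident that μ ≤ 83.77.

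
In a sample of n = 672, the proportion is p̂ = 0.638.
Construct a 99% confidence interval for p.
(0.590, 0.686)

Proportion CI:
SE = √(p̂(1-p̂)/n) = √(0.638 · 0.362 / 672) = 0.01854

z* = 2.576
Margin = z* · SE = 2.576 · 0.01854 = 0.0478

CI: 0.638 ± 0.0478 = (0.590, 0.686)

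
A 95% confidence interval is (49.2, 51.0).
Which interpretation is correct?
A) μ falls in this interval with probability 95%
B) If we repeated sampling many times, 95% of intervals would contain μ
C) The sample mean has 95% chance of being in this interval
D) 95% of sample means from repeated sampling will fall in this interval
B

A) Wrong — μ is fixed; the randomness lives in the interval, not in μ.
B) Correct — this is the frequentist long-run coverage interpretation.
C) Wrong — x̄ is observed and sits in the interval by construction.
D) Wrong — coverage applies to intervals containing μ, not to future x̄ values.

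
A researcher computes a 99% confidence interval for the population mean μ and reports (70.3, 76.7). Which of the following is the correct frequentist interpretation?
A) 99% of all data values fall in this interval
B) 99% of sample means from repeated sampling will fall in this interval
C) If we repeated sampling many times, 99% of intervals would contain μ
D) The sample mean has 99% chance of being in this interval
C

A) Wrong — a CI is about the parameter μ, not individual data values.
B) Wrong — coverage applies to intervals containing μ, not to future x̄ values.
C) Correct — this is the frequentist long-run coverage interpretation.
D) Wrong — x̄ is observed and sits in the interval by construction.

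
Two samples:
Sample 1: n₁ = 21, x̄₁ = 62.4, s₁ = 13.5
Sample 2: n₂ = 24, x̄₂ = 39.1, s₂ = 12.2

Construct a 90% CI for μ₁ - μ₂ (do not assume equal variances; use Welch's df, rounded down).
(16.80, 29.80)

Difference: x̄₁ - x̄₂ = 23.30
SE = √(s₁²/n₁ + s₂²/n₂) = √(13.5²/21 + 12.2²/24) = 3.8575
df = 40.72 → 40 (Welch–Satterthwaite, rounded down)
t* = 1.684

CI: 23.30 ± 1.684 · 3.8575 = 23.30 ± 6.50 = (16.80, 29.80)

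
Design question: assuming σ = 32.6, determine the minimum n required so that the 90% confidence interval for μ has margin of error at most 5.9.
n ≥ 83

For margin E ≤ 5.9:
n ≥ (z* · σ / E)²
n ≥ (1.645 · 32.6 / 5.9)²
n ≥ 82.62

Minimum n = 83 (rounding up)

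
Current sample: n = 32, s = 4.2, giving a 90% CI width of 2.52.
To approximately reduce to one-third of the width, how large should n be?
n ≈ 288

CI width ∝ 1/√n
To reduce width by factor 3, need √n to grow by 3 → need 3² = 9 times as many samples.

Current: n = 32, width = 2.52
New: n = 288, width ≈ 0.82

Width reduced by factor of 2.52/0.82 = 3.07.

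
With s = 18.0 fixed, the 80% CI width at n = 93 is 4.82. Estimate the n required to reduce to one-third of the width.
n ≈ 837

CI width ∝ 1/√n
To reduce width by factor 3, need √n to grow by 3 → need 3² = 9 times as many samples.

Current: n = 93, width = 4.82
New: n = 837, width ≈ 1.60

Width reduced by factor of 4.82/1.60 = 3.01.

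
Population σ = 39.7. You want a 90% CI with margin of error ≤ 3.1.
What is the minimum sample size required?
n ≥ 444

For margin E ≤ 3.1:
n ≥ (z* · σ / E)²
n ≥ (1.645 · 39.7 / 3.1)²
n ≥ 443.80

Minimum n = 444 (rounding up)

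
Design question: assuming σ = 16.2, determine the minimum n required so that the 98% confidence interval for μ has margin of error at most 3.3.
n ≥ 131

For margin E ≤ 3.3:
n ≥ (z* · σ / E)²
n ≥ (2.326 · 16.2 / 3.3)²
n ≥ 130.38

Minimum n = 131 (rounding up)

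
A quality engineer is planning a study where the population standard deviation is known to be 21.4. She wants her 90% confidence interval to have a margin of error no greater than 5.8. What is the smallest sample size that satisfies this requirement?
n ≥ 37

For margin E ≤ 5.8:
n ≥ (z* · σ / E)²
n ≥ (1.645 · 21.4 / 5.8)²
n ≥ 36.84

Minimum n = 37 (rounding up)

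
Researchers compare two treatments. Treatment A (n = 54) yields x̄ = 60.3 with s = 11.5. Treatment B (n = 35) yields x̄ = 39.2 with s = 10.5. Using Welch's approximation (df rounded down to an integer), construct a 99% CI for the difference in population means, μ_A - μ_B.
(14.85, 27.35)

Difference: x̄₁ - x̄₂ = 21.10
SE = √(s₁²/n₁ + s₂²/n₂) = √(11.5²/54 + 10.5²/35) = 2.3662
df = 77.41 → 77 (Welch–Satterthwaite, rounded down)
t* = 2.641

CI: 21.10 ± 2.641 · 2.3662 = 21.10 ± 6.25 = (14.85, 27.35)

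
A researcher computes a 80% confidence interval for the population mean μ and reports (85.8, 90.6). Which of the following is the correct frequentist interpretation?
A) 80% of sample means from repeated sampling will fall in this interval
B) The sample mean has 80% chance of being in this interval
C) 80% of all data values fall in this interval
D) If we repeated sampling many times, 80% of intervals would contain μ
D

A) Wrong — coverage applies to intervals containing μ, not to future x̄ values.
B) Wrong — x̄ is observed and sits in the interval by construction.
C) Wrong — a CI is about the parameter μ, not individual data values.
D) Correct — this is the frequentist long-run coverage interpretation.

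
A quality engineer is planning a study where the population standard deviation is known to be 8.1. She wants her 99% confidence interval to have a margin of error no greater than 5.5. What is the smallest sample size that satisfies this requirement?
n ≥ 15

For margin E ≤ 5.5:
n ≥ (z* · σ / E)²
n ≥ (2.576 · 8.1 / 5.5)²
n ≥ 14.39

Minimum n = 15 (rounding up)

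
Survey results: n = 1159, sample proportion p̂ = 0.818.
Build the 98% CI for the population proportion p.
(0.792, 0.844)

Proportion CI:
SE = √(p̂(1-p̂)/n) = √(0.818 · 0.182 / 1159) = 0.01133

z* = 2.326
Margin = z* · SE = 2.326 · 0.01133 = 0.0264

CI: 0.818 ± 0.0264 = (0.792, 0.844)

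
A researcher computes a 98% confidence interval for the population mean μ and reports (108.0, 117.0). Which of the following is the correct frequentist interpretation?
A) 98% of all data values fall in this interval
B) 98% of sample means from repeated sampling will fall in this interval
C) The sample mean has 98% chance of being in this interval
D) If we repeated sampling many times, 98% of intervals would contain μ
D

A) Wrong — a CI is about the parameter μ, not individual data values.
B) Wrong — coverage applies to intervals containing μ, not to future x̄ values.
C) Wrong — x̄ is observed and sits in the interval by construction.
D) Correct — this is the frequentist long-run coverage interpretation.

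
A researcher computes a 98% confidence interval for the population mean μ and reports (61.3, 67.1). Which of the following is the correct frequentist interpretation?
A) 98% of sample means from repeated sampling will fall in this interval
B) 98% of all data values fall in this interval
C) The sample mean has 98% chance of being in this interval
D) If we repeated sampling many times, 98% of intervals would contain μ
D

A) Wrong — coverage applies to intervals containing μ, not to future x̄ values.
B) Wrong — a CI is about the parameter μ, not individual data values.
C) Wrong — x̄ is observed and sits in the interval by construction.
D) Correct — this is the frequentist long-run coverage interpretation.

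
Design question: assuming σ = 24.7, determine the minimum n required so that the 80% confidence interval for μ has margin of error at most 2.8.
n ≥ 128

For margin E ≤ 2.8:
n ≥ (z* · σ / E)²
n ≥ (1.282 · 24.7 / 2.8)²
n ≥ 127.90

Minimum n = 128 (rounding up)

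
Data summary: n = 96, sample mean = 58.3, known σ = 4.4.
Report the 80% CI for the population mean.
(57.72, 58.88)

z-interval (σ known):
z* = 1.282 for 80% confidence

Margin of error = z* · σ/√n = 1.282 · 4.4/√96 = 0.58

CI: (58.3 - 0.58, 58.3 + 0.58) = (57.72, 58.88)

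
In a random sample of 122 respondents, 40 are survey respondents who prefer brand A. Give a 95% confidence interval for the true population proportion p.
(0.245, 0.411)

Proportion CI:
p̂ = 40/122 = 0.32787
SE = √(p̂(1-p̂)/n) = √(0.32787 · 0.67213 / 122) = 0.04250

z* = 1.960
Margin = z* · SE = 1.960 · 0.04250 = 0.0833

CI: 0.32787 ± 0.0833 = (0.245, 0.411)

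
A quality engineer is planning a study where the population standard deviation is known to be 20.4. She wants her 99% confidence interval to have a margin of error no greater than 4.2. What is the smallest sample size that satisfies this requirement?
n ≥ 157

For margin E ≤ 4.2:
n ≥ (z* · σ / E)²
n ≥ (2.576 · 20.4 / 4.2)²
n ≥ 156.55

Minimum n = 157 (rounding up)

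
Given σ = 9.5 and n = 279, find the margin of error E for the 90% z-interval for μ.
Margin of error = 0.94

Margin of error = z* · σ/√n
= 1.645 · 9.5/√279
= 1.645 · 9.5/16.7033
= 0.94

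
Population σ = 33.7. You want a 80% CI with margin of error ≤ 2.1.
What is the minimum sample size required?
n ≥ 424

For margin E ≤ 2.1:
n ≥ (z* · σ / E)²
n ≥ (1.282 · 33.7 / 2.1)²
n ≥ 423.25

Minimum n = 424 (rounding up)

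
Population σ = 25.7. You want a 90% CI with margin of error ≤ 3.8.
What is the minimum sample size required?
n ≥ 124

For margin E ≤ 3.8:
n ≥ (z* · σ / E)²
n ≥ (1.645 · 25.7 / 3.8)²
n ≥ 123.77

Minimum n = 124 (rounding up)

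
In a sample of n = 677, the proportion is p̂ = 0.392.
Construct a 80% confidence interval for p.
(0.368, 0.416)

Proportion CI:
SE = √(p̂(1-p̂)/n) = √(0.392 · 0.608 / 677) = 0.01876

z* = 1.282
Margin = z* · SE = 1.282 · 0.01876 = 0.0241

CI: 0.392 ± 0.0241 = (0.368, 0.416)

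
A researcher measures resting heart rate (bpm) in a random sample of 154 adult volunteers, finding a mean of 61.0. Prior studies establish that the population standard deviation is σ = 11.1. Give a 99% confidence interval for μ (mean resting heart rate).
(58.70, 63.30)

z-interval (σ known):
z* = 2.576 for 99% confidence

Margin of error = z* · σ/√n = 2.576 · 11.1/√154 = 2.30

CI: (61.0 - 2.30, 61.0 + 2.30) = (58.70, 63.30)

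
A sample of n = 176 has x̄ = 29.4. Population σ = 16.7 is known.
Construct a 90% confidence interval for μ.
(27.33, 31.47)

z-interval (σ known):
z* = 1.645 for 90% confidence

Margin of error = z* · σ/√n = 1.645 · 16.7/√176 = 2.07

CI: (29.4 - 2.07, 29.4 + 2.07) = (27.33, 31.47)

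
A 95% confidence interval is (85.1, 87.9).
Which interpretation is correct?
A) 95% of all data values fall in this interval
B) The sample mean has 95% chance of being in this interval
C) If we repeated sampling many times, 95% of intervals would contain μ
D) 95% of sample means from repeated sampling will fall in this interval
C

A) Wrong — a CI is about the parameter μ, not individual data values.
B) Wrong — x̄ is observed and sits in the interval by construction.
C) Correct — this is the frequentist long-run coverage interpretation.
D) Wrong — coverage applies to intervals containing μ, not to future x̄ values.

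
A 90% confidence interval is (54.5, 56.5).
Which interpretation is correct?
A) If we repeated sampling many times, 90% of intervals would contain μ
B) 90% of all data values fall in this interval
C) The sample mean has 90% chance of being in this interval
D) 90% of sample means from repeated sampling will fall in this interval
A

A) Correct — this is the frequentist long-run coverage interpretation.
B) Wrong — a CI is about the parameter μ, not individual data values.
C) Wrong — x̄ is observed and sits in the interval by construction.
D) Wrong — coverage applies to intervals containing μ, not to future x̄ values.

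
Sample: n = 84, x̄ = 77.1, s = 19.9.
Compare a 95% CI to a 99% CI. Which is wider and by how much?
99% CI is wider by 2.81

df = 83
95% CI: t* = 1.989, (72.78, 81.42), width = 2 · t* · s/√n = 8.64
99% CI: t* = 2.636, (71.38, 82.82), width = 2 · t* · s/√n = 11.45

The 99% CI is wider by 11.45 - 8.64 = 2.81.
Higher confidence requires a wider interval.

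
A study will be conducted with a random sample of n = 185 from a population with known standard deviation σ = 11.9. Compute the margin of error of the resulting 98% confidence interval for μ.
Margin of error = 2.04

Margin of error = z* · σ/√n
= 2.326 · 11.9/√185
= 2.326 · 11.9/13.6015
= 2.04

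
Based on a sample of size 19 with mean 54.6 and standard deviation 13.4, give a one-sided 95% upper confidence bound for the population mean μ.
μ ≤ 59.93

Upper bound (one-sided):
t* = 1.734 (one-sided for 95%)
Upper bound = x̄ + t* · s/√n = 54.6 + 1.734 · 13.4/√19 = 59.93

We are 95% confident that μ ≤ 59.93.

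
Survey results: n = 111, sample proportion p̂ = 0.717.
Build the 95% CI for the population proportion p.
(0.633, 0.801)

Proportion CI:
SE = √(p̂(1-p̂)/n) = √(0.717 · 0.283 / 111) = 0.04276

z* = 1.960
Margin = z* · SE = 1.960 · 0.04276 = 0.0838

CI: 0.717 ± 0.0838 = (0.633, 0.801)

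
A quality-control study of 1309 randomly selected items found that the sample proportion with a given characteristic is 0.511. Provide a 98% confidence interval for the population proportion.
(0.479, 0.543)

Proportion CI:
SE = √(p̂(1-p̂)/n) = √(0.511 · 0.489 / 1309) = 0.01382

z* = 2.326
Margin = z* · SE = 2.326 · 0.01382 = 0.0321

CI: 0.511 ± 0.0321 = (0.479, 0.543)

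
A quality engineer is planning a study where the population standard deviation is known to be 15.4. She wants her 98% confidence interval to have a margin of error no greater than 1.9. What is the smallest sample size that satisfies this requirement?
n ≥ 356

For margin E ≤ 1.9:
n ≥ (z* · σ / E)²
n ≥ (2.326 · 15.4 / 1.9)²
n ≥ 355.43

Minimum n = 356 (rounding up)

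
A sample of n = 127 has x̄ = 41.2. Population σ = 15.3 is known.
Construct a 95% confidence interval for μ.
(38.54, 43.86)

z-interval (σ known):
z* = 1.960 for 95% confidence

Margin of error = z* · σ/√n = 1.960 · 15.3/√127 = 2.66

CI: (41.2 - 2.66, 41.2 + 2.66) = (38.54, 43.86)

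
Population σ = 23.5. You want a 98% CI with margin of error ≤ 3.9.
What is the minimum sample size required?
n ≥ 197

For margin E ≤ 3.9:
n ≥ (z* · σ / E)²
n ≥ (2.326 · 23.5 / 3.9)²
n ≥ 196.44

Minimum n = 197 (rounding up)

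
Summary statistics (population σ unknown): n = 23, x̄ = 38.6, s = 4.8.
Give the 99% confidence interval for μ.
(35.78, 41.42)

t-interval (σ unknown):
df = n - 1 = 22
t* = 2.819 for 99% confidence

Margin of error = t* · s/√n = 2.819 · 4.8/√23 = 2.82

CI: (35.78, 41.42)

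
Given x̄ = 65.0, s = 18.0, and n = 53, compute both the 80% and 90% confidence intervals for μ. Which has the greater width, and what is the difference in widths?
90% CI is wider by 1.86

df = 52
80% CI: t* = 1.298, (61.79, 68.21), width = 2 · t* · s/√n = 6.42
90% CI: t* = 1.675, (60.86, 69.14), width = 2 · t* · s/√n = 8.28

The 90% CI is wider by 8.28 - 6.42 = 1.86.
Higher confidence requires a wider interval.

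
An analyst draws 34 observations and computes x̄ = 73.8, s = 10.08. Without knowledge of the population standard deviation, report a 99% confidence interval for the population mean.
(69.08, 78.52)

t-interval (σ unknown):
df = n - 1 = 33
t* = 2.733 for 99% confidence

Margin of error = t* · s/√n = 2.733 · 10.08/√34 = 4.72

CI: (69.08, 78.52)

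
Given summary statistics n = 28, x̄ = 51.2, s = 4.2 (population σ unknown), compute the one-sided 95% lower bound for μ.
μ ≥ 49.85

Lower bound (one-sided):
t* = 1.703 (one-sided for 95%)
Lower bound = x̄ - t* · s/√n = 51.2 - 1.703 · 4.2/√28 = 49.85

We are 95% confident that μ ≥ 49.85.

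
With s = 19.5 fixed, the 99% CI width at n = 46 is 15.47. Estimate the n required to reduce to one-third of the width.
n ≈ 414

CI width ∝ 1/√n
To reduce width by factor 3, need √n to grow by 3 → need 3² = 9 times as many samples.

Current: n = 46, width = 15.47
New: n = 414, width ≈ 4.96

Width reduced by factor of 15.47/4.96 = 3.12.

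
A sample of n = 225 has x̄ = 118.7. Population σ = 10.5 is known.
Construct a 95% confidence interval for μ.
(117.33, 120.07)

z-interval (σ known):
z* = 1.960 for 95% confidence

Margin of error = z* · σ/√n = 1.960 · 10.5/√225 = 1.37

CI: (118.7 - 1.37, 118.7 + 1.37) = (117.33, 120.07)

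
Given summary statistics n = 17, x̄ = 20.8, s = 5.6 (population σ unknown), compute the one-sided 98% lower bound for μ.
μ ≥ 17.76

Lower bound (one-sided):
t* = 2.235 (one-sided for 98%)
Lower bound = x̄ - t* · s/√n = 20.8 - 2.235 · 5.6/√17 = 17.76

We are 98% confident that μ ≥ 17.76.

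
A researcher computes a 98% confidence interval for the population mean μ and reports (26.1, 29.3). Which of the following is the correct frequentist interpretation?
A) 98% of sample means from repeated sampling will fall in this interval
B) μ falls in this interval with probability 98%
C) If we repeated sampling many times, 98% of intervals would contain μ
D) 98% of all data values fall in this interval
C

A) Wrong — coverage applies to intervals containing μ, not to future x̄ values.
B) Wrong — μ is fixed; the randomness lives in the interval, not in μ.
C) Correct — this is the frequentist long-run coverage interpretation.
D) Wrong — a CI is about the parameter μ, not individual data values.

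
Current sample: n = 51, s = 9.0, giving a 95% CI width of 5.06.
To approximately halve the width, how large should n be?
n ≈ 204

CI width ∝ 1/√n
To reduce width by factor 2, need √n to grow by 2 → need 2² = 4 times as many samples.

Current: n = 51, width = 5.06
New: n = 204, width ≈ 2.49

Width reduced by factor of 5.06/2.49 = 2.03.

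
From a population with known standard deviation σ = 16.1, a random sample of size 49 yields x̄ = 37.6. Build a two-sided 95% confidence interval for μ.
(33.09, 42.11)

z-interval (σ known):
z* = 1.960 for 95% confidence

Margin of error = z* · σ/√n = 1.960 · 16.1/√49 = 4.51

CI: (37.6 - 4.51, 37.6 + 4.51) = (33.09, 42.11)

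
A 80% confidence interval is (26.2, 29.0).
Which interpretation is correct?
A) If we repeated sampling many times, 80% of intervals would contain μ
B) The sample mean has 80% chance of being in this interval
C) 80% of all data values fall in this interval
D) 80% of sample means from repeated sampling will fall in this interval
A

A) Correct — this is the frequentist long-run coverage interpretation.
B) Wrong — x̄ is observed and sits in the interval by construction.
C) Wrong — a CI is about the parameter μ, not individual data values.
D) Wrong — coverage applies to intervals containing μ, not to future x̄ values.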